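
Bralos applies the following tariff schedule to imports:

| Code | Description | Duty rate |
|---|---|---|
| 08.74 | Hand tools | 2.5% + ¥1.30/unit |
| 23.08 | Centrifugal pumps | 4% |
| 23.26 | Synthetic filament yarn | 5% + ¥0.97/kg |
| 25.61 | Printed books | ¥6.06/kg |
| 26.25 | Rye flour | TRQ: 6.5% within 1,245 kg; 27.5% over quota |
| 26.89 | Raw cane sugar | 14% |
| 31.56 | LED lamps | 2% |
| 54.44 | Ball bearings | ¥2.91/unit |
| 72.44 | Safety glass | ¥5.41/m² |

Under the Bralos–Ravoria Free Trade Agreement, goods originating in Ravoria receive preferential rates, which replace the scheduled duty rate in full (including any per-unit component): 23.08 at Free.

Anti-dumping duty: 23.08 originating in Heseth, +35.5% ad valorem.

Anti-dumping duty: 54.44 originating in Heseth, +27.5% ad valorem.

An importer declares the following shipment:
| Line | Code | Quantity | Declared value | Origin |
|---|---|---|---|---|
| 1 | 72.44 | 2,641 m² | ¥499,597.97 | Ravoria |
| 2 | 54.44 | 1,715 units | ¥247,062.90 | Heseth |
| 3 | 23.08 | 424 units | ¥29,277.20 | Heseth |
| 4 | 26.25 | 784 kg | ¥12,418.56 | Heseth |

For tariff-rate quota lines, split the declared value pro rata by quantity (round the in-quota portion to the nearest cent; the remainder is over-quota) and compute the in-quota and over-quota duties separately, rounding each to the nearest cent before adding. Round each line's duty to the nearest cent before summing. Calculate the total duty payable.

¥99,592.46

Line 1 (72.44, Ravoria, 2,641 m², ¥499,597.97):
Base rate for 72.44 is ¥5.41/m².
Origin Ravoria is the FTA partner but 72.44 is not on the preference list; base rate stands.
Duty = 2,641 × ¥5.41 = ¥14,287.81.
Line 2 (54.44, Heseth, 1,715 units, ¥247,062.90):
Base rate for 54.44 is ¥2.91/unit.
Additional duty on 54.44 from Heseth: +27.5% ad valorem. Applied ad valorem rate = 27.5%.
Duty = ¥247,062.90 × 27.5% + 1,715 × ¥2.91 = ¥72,932.95.
Line 3 (23.08, Heseth, 424 units, ¥29,277.20):
Base rate for 23.08 is 4%.
23.08 has an FTA preferential rate, but origin Heseth is not Ravoria; base rate stands.
Additional duty on 23.08 from Heseth: +35.5%. Applied ad valorem rate: 4% + 35.5% = 39.5%.
Duty = ¥29,277.20 × 39.5% = ¥11,564.49.
Line 4 (26.25, Heseth, 784 kg, ¥12,418.56):
Code 26.25 is under a tariff-rate quota (threshold 1,245 kg). Quantity 784 kg is within the quota, so the in-quota rate 6.5% applies to the full value.
Duty = ¥12,418.56 × 6.5% = ¥807.21.
Total = ¥14,287.81 + ¥72,932.95 + ¥11,564.49 + ¥807.21 = ¥99,592.46.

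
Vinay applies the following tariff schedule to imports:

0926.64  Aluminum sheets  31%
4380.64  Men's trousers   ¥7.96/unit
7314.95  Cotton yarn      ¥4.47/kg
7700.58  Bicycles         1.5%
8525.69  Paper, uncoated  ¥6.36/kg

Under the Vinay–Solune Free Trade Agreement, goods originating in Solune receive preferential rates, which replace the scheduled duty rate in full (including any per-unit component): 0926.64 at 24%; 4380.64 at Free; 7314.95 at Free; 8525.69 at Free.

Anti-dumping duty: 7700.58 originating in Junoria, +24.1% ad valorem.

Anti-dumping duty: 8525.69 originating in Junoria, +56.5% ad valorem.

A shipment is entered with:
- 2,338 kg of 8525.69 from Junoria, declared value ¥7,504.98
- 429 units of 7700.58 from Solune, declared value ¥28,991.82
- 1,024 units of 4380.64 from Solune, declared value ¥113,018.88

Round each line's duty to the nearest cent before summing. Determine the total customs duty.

¥19,544.87

Line 1 (8525.69, Junoria, 2,338 kg, ¥7,504.98):
Base rate for 8525.69 is ¥6.36/kg.
8525.69 has an FTA preferential rate, but origin Junoria is not Solune; base rate stands.
Additional duty on 8525.69 from Junoria: +56.5% ad valorem. Applied ad valorem rate = 56.5%.
Duty = ¥7,504.98 × 56.5% + 2,338 × ¥6.36 = ¥19,109.99.
Line 2 (7700.58, Solune, 429 units, ¥28,991.82):
Base rate for 7700.58 is 1.5%.
Origin Solune is the FTA partner but 7700.58 is not on the preference list; base rate stands.
The additional-duty order on 7700.58 targets Junoria, not Solune; it does not apply.
Duty = ¥28,991.82 × 1.5% = ¥434.88.
Line 3 (4380.64, Solune, 1,024 units, ¥113,018.88):
Base rate for 4380.64 is ¥7.96/unit.
Origin Solune qualifies under the Vinay–Solune agreement and 4380.64 is covered: preferential rate Free applies instead.
Duty = ¥113,018.88 × 0% = ¥0.00.
Total = ¥19,109.99 + ¥434.88 + ¥0.00 = ¥19,544.87.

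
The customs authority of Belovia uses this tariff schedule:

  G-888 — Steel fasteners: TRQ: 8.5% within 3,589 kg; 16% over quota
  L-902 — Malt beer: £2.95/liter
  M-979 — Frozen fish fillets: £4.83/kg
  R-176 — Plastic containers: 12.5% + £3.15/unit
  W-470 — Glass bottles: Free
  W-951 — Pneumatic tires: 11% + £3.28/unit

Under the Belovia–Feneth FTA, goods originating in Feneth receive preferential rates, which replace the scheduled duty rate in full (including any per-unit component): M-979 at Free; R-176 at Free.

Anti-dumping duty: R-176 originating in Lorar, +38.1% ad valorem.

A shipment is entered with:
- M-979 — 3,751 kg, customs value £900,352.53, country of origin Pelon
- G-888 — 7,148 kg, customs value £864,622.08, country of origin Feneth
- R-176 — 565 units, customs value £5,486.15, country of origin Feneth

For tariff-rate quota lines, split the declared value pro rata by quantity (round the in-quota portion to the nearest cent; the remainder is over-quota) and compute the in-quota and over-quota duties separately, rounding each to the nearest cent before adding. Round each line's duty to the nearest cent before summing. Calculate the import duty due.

£123,897.45

Line 1 (M-979, Pelon, 3,751 kg, £900,352.53):
Base rate for M-979 is £4.83/kg.
M-979 has an FTA preferential rate, but origin Pelon is not Feneth; base rate stands.
Duty = 3,751 × £4.83 = £18,117.33.
Line 2 (G-888, Feneth, 7,148 kg, £864,622.08):
Code G-888 is under a tariff-rate quota (threshold 3,589 kg). In-quota: 3,589 kg at 8.5%; over-quota: 3,559 kg at 16%.
Pro-rata value split: in-quota = £864,622.08 × 3,589/7,148 = £434,125.44; over-quota = £864,622.08 − £434,125.44 = £430,496.64.
In-quota duty = £434,125.44 × 8.5% = £36,900.66. Over-quota duty = £430,496.64 × 16% = £68,879.46.
Line duty = £36,900.66 + £68,879.46 = £105,780.12.
Line 3 (R-176, Feneth, 565 units, £5,486.15):
Base rate for R-176 is 12.5% + £3.15/unit.
Origin Feneth qualifies under the Belovia–Feneth agreement and R-176 is covered: preferential rate Free applies instead.
The additional-duty order on R-176 targets Lorar, not Feneth; it does not apply.
Duty = £5,486.15 × 0% = £0.00.
Total = £18,117.33 + £105,780.12 + £0.00 = £123,897.45.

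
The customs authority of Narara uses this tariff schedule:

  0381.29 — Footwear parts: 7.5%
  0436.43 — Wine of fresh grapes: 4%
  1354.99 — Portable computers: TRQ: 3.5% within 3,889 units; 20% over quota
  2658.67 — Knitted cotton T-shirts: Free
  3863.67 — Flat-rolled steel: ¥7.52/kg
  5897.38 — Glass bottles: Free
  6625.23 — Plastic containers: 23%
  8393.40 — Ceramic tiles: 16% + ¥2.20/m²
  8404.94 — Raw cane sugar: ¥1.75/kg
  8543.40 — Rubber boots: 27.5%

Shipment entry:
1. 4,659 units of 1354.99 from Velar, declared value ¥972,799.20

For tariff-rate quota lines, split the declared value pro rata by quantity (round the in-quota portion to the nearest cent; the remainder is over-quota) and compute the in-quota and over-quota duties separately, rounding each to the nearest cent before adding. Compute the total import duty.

¥60,576.01

Line 1 (1354.99, Velar, 4,659 units, ¥972,799.20):
Code 1354.99 is under a tariff-rate quota (threshold 3,889 units). In-quota: 3,889 units at 3.5%; over-quota: 770 units at 20%.
Pro-rata value split: in-quota = ¥972,799.20 × 3,889/4,659 = ¥812,023.20; over-quota = ¥972,799.20 − ¥812,023.20 = ¥160,776.00.
In-quota duty = ¥812,023.20 × 3.5% = ¥28,420.81. Over-quota duty = ¥160,776.00 × 20% = ¥32,155.20.
Line duty = ¥28,420.81 + ¥32,155.20 = ¥60,576.01.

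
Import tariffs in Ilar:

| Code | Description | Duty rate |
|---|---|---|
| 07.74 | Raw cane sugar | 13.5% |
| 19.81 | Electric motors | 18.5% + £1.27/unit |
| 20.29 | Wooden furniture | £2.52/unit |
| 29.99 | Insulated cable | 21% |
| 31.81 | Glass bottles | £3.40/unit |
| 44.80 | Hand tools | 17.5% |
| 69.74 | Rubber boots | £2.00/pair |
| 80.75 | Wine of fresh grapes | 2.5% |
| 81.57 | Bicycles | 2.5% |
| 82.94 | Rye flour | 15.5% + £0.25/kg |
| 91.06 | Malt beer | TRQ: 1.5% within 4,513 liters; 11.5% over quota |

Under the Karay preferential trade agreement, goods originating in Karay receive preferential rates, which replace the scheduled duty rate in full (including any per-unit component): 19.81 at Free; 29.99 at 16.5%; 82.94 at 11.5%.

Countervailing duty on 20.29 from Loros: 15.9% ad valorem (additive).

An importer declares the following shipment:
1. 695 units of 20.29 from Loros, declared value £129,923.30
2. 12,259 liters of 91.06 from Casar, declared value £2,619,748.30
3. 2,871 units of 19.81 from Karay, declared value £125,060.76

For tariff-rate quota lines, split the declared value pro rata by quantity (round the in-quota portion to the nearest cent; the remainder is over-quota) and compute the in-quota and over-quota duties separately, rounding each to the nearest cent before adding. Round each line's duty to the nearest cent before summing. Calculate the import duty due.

Line 1 (20.29, Loros, 695 units, £129,923.30):
Base rate for 20.29 is £2.52/unit.
Additional duty on 20.29 from Loros: +15.9% ad valorem. Applied ad valorem rate = 15.9%.
Duty = £129,923.30 × 15.9% + 695 × £2.52 = £22,409.20.
Line 2 (91.06, Casar, 12,259 liters, £2,619,748.30):
Code 91.06 is under a tariff-rate quota (threshold 4,513 liters). In-quota: 4,513 liters at 1.5%; over-quota: 7,746 liters at 11.5%.
Pro-rata value split: in-quota = £2,619,748.30 × 4,513/12,259 = £964,428.10; over-quota = £2,619,748.30 − £964,428.10 = £1,655,320.20.
In-quota duty = £964,428.10 × 1.5% = £14,466.42. Over-quota duty = £1,655,320.20 × 11.5% = £190,361.82.
Line duty = £14,466.42 + £190,361.82 = £204,828.24.
Line 3 (19.81, Karay, 2,871 units, £125,060.76):
Base rate for 19.81 is 18.5% + £1.27/unit.
Origin Karay qualifies under the Ilar–Karay agreement and 19.81 is covered: preferential rate Free applies instead.
Duty = £125,060.76 × 0% = £0.00.
Total = £22,409.20 + £204,828.24 + £0.00 = £227,237.44.

£227,237.44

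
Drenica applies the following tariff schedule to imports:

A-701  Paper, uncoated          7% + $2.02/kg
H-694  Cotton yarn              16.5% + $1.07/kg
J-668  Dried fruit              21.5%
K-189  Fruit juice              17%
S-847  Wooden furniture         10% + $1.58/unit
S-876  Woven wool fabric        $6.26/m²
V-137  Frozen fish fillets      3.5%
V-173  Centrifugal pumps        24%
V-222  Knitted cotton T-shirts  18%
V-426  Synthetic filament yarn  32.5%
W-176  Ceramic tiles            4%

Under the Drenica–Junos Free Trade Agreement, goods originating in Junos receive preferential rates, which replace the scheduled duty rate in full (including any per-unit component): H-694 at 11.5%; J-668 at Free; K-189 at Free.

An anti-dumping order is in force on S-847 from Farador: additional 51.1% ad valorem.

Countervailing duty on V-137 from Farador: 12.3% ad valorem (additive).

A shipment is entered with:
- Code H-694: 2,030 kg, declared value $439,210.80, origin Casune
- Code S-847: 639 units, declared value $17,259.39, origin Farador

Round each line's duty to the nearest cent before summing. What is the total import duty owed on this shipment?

Line 1 (H-694, Casune, 2,030 kg, $439,210.80):
Base rate for H-694 is 16.5% + $1.07/kg.
H-694 has an FTA preferential rate, but origin Casune is not Junos; base rate stands.
Duty = $439,210.80 × 16.5% + 2,030 × $1.07 = $74,641.88.
Line 2 (S-847, Farador, 639 units, $17,259.39):
Base rate for S-847 is 10% + $1.58/unit.
Additional duty on S-847 from Farador: +51.1%. Applied ad valorem rate: 10% + 51.1% = 61.1%.
Duty = $17,259.39 × 61.1% + 639 × $1.58 = $11,555.11.
Total = $74,641.88 + $11,555.11 = $86,196.99.

$86,196.99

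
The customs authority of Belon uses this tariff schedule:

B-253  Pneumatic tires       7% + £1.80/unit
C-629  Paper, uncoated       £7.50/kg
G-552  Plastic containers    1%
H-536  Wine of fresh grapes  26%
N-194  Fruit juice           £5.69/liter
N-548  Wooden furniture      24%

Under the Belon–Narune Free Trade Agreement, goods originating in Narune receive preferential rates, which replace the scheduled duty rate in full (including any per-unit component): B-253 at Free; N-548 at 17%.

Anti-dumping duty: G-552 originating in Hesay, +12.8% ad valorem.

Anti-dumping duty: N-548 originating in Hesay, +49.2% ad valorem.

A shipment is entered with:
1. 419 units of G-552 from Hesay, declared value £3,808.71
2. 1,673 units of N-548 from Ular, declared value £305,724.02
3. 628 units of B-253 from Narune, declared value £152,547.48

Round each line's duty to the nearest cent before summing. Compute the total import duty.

Line 1 (G-552, Hesay, 419 units, £3,808.71):
Base rate for G-552 is 1%.
Additional duty on G-552 from Hesay: +12.8%. Applied ad valorem rate: 1% + 12.8% = 13.8%.
Duty = £3,808.71 × 13.8% = £525.60.
Line 2 (N-548, Ular, 1,673 units, £305,724.02):
Base rate for N-548 is 24%.
N-548 has an FTA preferential rate, but origin Ular is not Narune; base rate stands.
The additional-duty order on N-548 targets Hesay, not Ular; it does not apply.
Duty = £305,724.02 × 24% = £73,373.76.
Line 3 (B-253, Narune, 628 units, £152,547.48):
Base rate for B-253 is 7% + £1.80/unit.
Origin Narune qualifies under the Belon–Narune agreement and B-253 is covered: preferential rate Free applies instead.
Duty = £152,547.48 × 0% = £0.00.
Total = £525.60 + £73,373.76 + £0.00 = £73,899.36.

£73,899.36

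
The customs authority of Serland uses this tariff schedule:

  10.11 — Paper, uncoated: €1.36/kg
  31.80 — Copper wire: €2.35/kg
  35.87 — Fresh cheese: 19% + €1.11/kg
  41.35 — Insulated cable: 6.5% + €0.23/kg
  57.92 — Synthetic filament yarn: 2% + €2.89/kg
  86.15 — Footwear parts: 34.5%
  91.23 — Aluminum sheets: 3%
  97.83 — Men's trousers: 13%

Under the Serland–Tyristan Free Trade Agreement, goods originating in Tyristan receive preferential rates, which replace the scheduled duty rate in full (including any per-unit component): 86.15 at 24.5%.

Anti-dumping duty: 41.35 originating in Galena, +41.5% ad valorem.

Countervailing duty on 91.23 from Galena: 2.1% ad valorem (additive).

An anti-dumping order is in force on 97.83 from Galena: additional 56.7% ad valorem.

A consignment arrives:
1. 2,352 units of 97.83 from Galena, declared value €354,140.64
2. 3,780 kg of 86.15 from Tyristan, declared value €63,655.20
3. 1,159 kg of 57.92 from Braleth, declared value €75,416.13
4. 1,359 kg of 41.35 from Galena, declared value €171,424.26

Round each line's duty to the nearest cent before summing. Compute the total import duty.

€349,885.59

Line 1 (97.83, Galena, 2,352 units, €354,140.64):
Base rate for 97.83 is 13%.
Additional duty on 97.83 from Galena: +56.7%. Applied ad valorem rate: 13% + 56.7% = 69.7%.
Duty = €354,140.64 × 69.7% = €246,836.03.
Line 2 (86.15, Tyristan, 3,780 kg, €63,655.20):
Base rate for 86.15 is 34.5%.
Origin Tyristan qualifies under the Serland–Tyristan agreement and 86.15 is covered: preferential rate 24.5% applies instead.
Duty = €63,655.20 × 24.5% = €15,595.52.
Line 3 (57.92, Braleth, 1,159 kg, €75,416.13):
Base rate for 57.92 is 2% + €2.89/kg.
Duty = €75,416.13 × 2% + 1,159 × €2.89 = €4,857.83.
Line 4 (41.35, Galena, 1,359 kg, €171,424.26):
Base rate for 41.35 is 6.5% + €0.23/kg.
Additional duty on 41.35 from Galena: +41.5%. Applied ad valorem rate: 6.5% + 41.5% = 48%.
Duty = €171,424.26 × 48% + 1,359 × €0.23 = €82,596.21.
Total = €246,836.03 + €15,595.52 + €4,857.83 + €82,596.21 = €349,885.59.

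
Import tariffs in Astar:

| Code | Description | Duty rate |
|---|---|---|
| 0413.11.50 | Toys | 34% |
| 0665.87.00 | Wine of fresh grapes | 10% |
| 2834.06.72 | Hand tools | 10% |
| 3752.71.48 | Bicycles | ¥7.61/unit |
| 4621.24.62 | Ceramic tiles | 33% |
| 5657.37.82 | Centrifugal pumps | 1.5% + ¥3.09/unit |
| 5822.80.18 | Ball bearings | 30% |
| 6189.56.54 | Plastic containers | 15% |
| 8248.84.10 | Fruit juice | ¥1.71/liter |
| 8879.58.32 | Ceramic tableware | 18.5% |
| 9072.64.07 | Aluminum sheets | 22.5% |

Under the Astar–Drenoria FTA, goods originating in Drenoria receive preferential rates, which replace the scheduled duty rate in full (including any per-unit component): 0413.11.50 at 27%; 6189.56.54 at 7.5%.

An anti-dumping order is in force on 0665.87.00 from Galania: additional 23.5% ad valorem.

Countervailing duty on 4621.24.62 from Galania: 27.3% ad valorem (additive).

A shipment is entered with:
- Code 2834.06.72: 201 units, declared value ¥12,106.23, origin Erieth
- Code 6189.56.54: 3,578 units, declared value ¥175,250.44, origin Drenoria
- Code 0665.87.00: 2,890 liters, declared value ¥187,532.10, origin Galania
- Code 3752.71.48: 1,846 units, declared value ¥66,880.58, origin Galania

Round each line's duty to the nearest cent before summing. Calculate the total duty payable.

¥91,225.71

Line 1 (2834.06.72, Erieth, 201 units, ¥12,106.23):
Base rate for 2834.06.72 is 10%.
Duty = ¥12,106.23 × 10% = ¥1,210.62.
Line 2 (6189.56.54, Drenoria, 3,578 units, ¥175,250.44):
Base rate for 6189.56.54 is 15%.
Origin Drenoria qualifies under the Astar–Drenoria agreement and 6189.56.54 is covered: preferential rate 7.5% applies instead.
Duty = ¥175,250.44 × 7.5% = ¥13,143.78.
Line 3 (0665.87.00, Galania, 2,890 liters, ¥187,532.10):
Base rate for 0665.87.00 is 10%.
Additional duty on 0665.87.00 from Galania: +23.5%. Applied ad valorem rate: 10% + 23.5% = 33.5%.
Duty = ¥187,532.10 × 33.5% = ¥62,823.25.
Line 4 (3752.71.48, Galania, 1,846 units, ¥66,880.58):
Base rate for 3752.71.48 is ¥7.61/unit.
Duty = 1,846 × ¥7.61 = ¥14,048.06.
Total = ¥1,210.62 + ¥13,143.78 + ¥62,823.25 + ¥14,048.06 = ¥91,225.71.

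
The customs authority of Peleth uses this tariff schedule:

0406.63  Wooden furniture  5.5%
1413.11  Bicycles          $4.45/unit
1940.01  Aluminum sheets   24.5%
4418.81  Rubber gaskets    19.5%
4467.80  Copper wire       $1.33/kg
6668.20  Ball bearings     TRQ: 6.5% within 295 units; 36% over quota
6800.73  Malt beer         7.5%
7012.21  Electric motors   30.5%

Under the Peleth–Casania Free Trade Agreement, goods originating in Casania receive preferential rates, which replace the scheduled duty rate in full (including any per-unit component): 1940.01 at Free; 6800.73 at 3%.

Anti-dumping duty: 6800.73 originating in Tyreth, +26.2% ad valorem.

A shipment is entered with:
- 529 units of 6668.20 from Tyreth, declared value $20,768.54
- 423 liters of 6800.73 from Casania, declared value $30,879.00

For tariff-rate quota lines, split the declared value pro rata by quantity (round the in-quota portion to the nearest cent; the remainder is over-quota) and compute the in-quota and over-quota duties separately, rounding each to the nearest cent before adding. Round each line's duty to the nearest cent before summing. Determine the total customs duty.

Line 1 (6668.20, Tyreth, 529 units, $20,768.54):
Code 6668.20 is under a tariff-rate quota (threshold 295 units). In-quota: 295 units at 6.5%; over-quota: 234 units at 36%.
Pro-rata value split: in-quota = $20,768.54 × 295/529 = $11,581.70; over-quota = $20,768.54 − $11,581.70 = $9,186.84.
In-quota duty = $11,581.70 × 6.5% = $752.81. Over-quota duty = $9,186.84 × 36% = $3,307.26.
Line duty = $752.81 + $3,307.26 = $4,060.07.
Line 2 (6800.73, Casania, 423 liters, $30,879.00):
Base rate for 6800.73 is 7.5%.
Origin Casania qualifies under the Peleth–Casania agreement and 6800.73 is covered: preferential rate 3% applies instead.
The additional-duty order on 6800.73 targets Tyreth, not Casania; it does not apply.
Duty = $30,879.00 × 3% = $926.37.
Total = $4,060.07 + $926.37 = $4,986.44.

$4,986.44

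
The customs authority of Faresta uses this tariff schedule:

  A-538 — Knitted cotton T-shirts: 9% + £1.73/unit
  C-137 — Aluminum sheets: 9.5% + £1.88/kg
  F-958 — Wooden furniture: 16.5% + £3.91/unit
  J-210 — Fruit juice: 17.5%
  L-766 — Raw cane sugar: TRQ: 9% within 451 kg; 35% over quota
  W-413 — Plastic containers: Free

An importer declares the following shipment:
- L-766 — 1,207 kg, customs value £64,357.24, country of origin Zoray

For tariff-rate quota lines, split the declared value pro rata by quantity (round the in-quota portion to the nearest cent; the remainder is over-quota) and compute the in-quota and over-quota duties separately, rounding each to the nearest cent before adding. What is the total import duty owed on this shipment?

£16,272.73

Line 1 (L-766, Zoray, 1,207 kg, £64,357.24):
Code L-766 is under a tariff-rate quota (threshold 451 kg). In-quota: 451 kg at 9%; over-quota: 756 kg at 35%.
Pro-rata value split: in-quota = £64,357.24 × 451/1,207 = £24,047.32; over-quota = £64,357.24 − £24,047.32 = £40,309.92.
In-quota duty = £24,047.32 × 9% = £2,164.26. Over-quota duty = £40,309.92 × 35% = £14,108.47.
Line duty = £2,164.26 + £14,108.47 = £16,272.73.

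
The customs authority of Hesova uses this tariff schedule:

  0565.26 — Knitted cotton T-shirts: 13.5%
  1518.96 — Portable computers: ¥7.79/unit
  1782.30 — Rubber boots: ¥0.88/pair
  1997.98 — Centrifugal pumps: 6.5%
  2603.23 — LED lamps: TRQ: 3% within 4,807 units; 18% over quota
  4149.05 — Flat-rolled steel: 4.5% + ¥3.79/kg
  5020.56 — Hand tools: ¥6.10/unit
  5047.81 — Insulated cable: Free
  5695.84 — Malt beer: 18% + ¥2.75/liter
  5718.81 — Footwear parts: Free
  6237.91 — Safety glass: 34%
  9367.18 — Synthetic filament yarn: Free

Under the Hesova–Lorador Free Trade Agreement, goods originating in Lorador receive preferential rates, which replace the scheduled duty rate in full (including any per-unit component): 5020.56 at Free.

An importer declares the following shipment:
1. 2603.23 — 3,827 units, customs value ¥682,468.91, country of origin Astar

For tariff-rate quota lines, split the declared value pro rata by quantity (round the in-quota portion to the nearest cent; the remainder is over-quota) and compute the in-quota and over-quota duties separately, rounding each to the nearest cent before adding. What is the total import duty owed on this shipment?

¥20,474.07

Line 1 (2603.23, Astar, 3,827 units, ¥682,468.91):
Code 2603.23 is under a tariff-rate quota (threshold 4,807 units). Quantity 3,827 units is within the quota, so the in-quota rate 3% applies to the full value.
Duty = ¥682,468.91 × 3% = ¥20,474.07.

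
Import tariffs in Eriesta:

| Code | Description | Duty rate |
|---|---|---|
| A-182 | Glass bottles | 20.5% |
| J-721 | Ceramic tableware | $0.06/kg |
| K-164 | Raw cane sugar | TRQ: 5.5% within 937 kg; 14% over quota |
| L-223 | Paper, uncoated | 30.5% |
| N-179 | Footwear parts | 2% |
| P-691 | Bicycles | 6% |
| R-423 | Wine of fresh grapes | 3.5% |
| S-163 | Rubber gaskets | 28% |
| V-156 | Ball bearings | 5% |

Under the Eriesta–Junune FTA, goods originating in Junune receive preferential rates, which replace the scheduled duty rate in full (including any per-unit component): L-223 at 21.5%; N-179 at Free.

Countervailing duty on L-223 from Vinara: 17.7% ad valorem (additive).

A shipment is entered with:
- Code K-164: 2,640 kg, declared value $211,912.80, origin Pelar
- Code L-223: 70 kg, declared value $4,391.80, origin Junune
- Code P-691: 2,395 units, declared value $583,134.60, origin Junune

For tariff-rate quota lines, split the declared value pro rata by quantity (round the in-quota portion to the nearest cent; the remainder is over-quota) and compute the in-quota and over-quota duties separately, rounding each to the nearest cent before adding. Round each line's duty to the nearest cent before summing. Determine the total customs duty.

$59,207.00

Line 1 (K-164, Pelar, 2,640 kg, $211,912.80):
Code K-164 is under a tariff-rate quota (threshold 937 kg). In-quota: 937 kg at 5.5%; over-quota: 1,703 kg at 14%.
Pro-rata value split: in-quota = $211,912.80 × 937/2,640 = $75,212.99; over-quota = $211,912.80 − $75,212.99 = $136,699.81.
In-quota duty = $75,212.99 × 5.5% = $4,136.71. Over-quota duty = $136,699.81 × 14% = $19,137.97.
Line duty = $4,136.71 + $19,137.97 = $23,274.68.
Line 2 (L-223, Junune, 70 kg, $4,391.80):
Base rate for L-223 is 30.5%.
Origin Junune qualifies under the Eriesta–Junune agreement and L-223 is covered: preferential rate 21.5% applies instead.
The additional-duty order on L-223 targets Vinara, not Junune; it does not apply.
Duty = $4,391.80 × 21.5% = $944.24.
Line 3 (P-691, Junune, 2,395 units, $583,134.60):
Base rate for P-691 is 6%.
Origin Junune is the FTA partner but P-691 is not on the preference list; base rate stands.
Duty = $583,134.60 × 6% = $34,988.08.
Total = $23,274.68 + $944.24 + $34,988.08 = $59,207.00.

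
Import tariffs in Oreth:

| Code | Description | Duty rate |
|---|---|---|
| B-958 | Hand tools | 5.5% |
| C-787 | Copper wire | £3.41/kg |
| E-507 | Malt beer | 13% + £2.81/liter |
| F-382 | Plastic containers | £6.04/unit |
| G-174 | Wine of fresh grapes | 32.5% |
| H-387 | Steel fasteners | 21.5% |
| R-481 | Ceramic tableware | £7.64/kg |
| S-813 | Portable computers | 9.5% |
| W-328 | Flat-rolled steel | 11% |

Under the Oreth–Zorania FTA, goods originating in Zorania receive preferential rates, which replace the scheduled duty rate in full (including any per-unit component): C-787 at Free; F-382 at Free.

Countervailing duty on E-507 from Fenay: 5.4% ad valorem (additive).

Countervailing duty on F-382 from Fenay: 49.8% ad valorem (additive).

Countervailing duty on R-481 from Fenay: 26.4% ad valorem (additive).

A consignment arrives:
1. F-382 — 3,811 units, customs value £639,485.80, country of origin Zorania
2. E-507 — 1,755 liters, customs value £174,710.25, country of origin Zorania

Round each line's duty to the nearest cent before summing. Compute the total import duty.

£27,643.88

Line 1 (F-382, Zorania, 3,811 units, £639,485.80):
Base rate for F-382 is £6.04/unit.
Origin Zorania qualifies under the Oreth–Zorania agreement and F-382 is covered: preferential rate Free applies instead.
The additional-duty order on F-382 targets Fenay, not Zorania; it does not apply.
Duty = £639,485.80 × 0% = £0.00.
Line 2 (E-507, Zorania, 1,755 liters, £174,710.25):
Base rate for E-507 is 13% + £2.81/liter.
Origin Zorania is the FTA partner but E-507 is not on the preference list; base rate stands.
The additional-duty order on E-507 targets Fenay, not Zorania; it does not apply.
Duty = £174,710.25 × 13% + 1,755 × £2.81 = £27,643.88.
Total = £0.00 + £27,643.88 = £27,643.88.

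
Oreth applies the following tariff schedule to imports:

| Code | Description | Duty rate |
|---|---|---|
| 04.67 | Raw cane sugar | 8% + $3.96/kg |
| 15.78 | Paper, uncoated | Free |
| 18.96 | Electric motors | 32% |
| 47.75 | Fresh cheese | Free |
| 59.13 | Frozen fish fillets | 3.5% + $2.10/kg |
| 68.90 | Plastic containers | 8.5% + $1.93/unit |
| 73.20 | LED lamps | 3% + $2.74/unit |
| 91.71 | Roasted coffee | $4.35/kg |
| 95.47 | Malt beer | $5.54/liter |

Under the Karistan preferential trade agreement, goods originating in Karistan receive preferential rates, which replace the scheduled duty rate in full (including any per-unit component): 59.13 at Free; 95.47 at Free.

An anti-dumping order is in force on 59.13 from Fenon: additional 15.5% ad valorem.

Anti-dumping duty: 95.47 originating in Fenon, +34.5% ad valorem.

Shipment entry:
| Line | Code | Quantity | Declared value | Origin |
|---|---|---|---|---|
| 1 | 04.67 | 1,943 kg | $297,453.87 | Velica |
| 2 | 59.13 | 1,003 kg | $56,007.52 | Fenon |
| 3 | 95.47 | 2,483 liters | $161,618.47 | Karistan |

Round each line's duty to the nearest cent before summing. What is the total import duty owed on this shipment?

Line 1 (04.67, Velica, 1,943 kg, $297,453.87):
Base rate for 04.67 is 8% + $3.96/kg.
Duty = $297,453.87 × 8% + 1,943 × $3.96 = $31,490.59.
Line 2 (59.13, Fenon, 1,003 kg, $56,007.52):
Base rate for 59.13 is 3.5% + $2.10/kg.
59.13 has an FTA preferential rate, but origin Fenon is not Karistan; base rate stands.
Additional duty on 59.13 from Fenon: +15.5%. Applied ad valorem rate: 3.5% + 15.5% = 19%.
Duty = $56,007.52 × 19% + 1,003 × $2.10 = $12,747.73.
Line 3 (95.47, Karistan, 2,483 liters, $161,618.47):
Base rate for 95.47 is $5.54/liter.
Origin Karistan qualifies under the Oreth–Karistan agreement and 95.47 is covered: preferential rate Free applies instead.
The additional-duty order on 95.47 targets Fenon, not Karistan; it does not apply.
Duty = $161,618.47 × 0% = $0.00.
Total = $31,490.59 + $12,747.73 + $0.00 = $44,238.32.

$44,238.32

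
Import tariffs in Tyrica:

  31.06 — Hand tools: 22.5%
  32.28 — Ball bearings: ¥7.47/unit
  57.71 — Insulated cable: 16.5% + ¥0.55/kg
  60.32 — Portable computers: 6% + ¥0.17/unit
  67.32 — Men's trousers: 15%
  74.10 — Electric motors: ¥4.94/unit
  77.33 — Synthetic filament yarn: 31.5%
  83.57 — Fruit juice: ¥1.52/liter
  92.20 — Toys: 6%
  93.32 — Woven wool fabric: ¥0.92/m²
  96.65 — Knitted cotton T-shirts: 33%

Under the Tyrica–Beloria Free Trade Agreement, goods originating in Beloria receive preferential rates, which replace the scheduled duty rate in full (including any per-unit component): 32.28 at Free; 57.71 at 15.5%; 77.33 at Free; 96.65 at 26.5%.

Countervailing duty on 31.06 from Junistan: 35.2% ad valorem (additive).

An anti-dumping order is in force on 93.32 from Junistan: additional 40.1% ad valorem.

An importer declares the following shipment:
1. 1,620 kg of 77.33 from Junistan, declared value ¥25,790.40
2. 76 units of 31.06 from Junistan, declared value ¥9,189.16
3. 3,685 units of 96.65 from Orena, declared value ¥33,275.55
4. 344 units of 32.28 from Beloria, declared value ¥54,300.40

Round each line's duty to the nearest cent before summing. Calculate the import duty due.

¥24,407.06

Line 1 (77.33, Junistan, 1,620 kg, ¥25,790.40):
Base rate for 77.33 is 31.5%.
77.33 has an FTA preferential rate, but origin Junistan is not Beloria; base rate stands.
Duty = ¥25,790.40 × 31.5% = ¥8,123.98.
Line 2 (31.06, Junistan, 76 units, ¥9,189.16):
Base rate for 31.06 is 22.5%.
Additional duty on 31.06 from Junistan: +35.2%. Applied ad valorem rate: 22.5% + 35.2% = 57.7%.
Duty = ¥9,189.16 × 57.7% = ¥5,302.15.
Line 3 (96.65, Orena, 3,685 units, ¥33,275.55):
Base rate for 96.65 is 33%.
96.65 has an FTA preferential rate, but origin Orena is not Beloria; base rate stands.
Duty = ¥33,275.55 × 33% = ¥10,980.93.
Line 4 (32.28, Beloria, 344 units, ¥54,300.40):
Base rate for 32.28 is ¥7.47/unit.
Origin Beloria qualifies under the Tyrica–Beloria agreement and 32.28 is covered: preferential rate Free applies instead.
Duty = ¥54,300.40 × 0% = ¥0.00.
Total = ¥8,123.98 + ¥5,302.15 + ¥10,980.93 + ¥0.00 = ¥24,407.06.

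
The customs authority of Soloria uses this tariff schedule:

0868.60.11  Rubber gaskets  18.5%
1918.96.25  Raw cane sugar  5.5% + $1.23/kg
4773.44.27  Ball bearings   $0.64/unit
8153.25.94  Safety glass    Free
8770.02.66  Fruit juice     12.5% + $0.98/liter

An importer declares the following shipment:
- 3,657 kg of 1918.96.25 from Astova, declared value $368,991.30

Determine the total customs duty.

Line 1 (1918.96.25, Astova, 3,657 kg, $368,991.30):
Base rate for 1918.96.25 is 5.5% + $1.23/kg.
Duty = $368,991.30 × 5.5% + 3,657 × $1.23 = $24,792.63.

$24,792.63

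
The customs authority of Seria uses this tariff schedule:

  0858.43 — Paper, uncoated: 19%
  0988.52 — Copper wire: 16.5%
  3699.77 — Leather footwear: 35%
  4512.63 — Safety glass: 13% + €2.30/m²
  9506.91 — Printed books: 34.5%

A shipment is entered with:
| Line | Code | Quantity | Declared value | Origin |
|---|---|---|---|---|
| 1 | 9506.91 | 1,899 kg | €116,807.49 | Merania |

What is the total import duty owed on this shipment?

Line 1 (9506.91, Merania, 1,899 kg, €116,807.49):
Base rate for 9506.91 is 34.5%.
Duty = €116,807.49 × 34.5% = €40,298.58.

€40,298.58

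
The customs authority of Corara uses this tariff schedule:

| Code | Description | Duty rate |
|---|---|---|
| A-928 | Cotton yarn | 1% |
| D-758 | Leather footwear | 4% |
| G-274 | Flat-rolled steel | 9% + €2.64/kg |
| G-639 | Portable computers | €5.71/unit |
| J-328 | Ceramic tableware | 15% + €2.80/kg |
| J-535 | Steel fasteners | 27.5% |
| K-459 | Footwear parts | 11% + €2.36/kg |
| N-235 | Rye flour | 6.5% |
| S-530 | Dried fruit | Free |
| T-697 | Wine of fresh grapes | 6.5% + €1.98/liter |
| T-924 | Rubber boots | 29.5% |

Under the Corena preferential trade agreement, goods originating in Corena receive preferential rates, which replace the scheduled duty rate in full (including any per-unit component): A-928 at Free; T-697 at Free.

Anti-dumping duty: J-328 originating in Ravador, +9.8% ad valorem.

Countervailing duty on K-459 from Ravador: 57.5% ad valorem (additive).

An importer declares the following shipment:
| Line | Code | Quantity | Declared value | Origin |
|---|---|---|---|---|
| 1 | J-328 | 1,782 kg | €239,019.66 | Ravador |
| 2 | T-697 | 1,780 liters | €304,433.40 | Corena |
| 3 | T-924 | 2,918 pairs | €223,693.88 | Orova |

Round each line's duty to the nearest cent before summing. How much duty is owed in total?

€130,256.17

Line 1 (J-328, Ravador, 1,782 kg, €239,019.66):
Base rate for J-328 is 15% + €2.80/kg.
Additional duty on J-328 from Ravador: +9.8%. Applied ad valorem rate: 15% + 9.8% = 24.8%.
Duty = €239,019.66 × 24.8% + 1,782 × €2.80 = €64,266.48.
Line 2 (T-697, Corena, 1,780 liters, €304,433.40):
Base rate for T-697 is 6.5% + €1.98/liter.
Origin Corena qualifies under the Corara–Corena agreement and T-697 is covered: preferential rate Free applies instead.
Duty = €304,433.40 × 0% = €0.00.
Line 3 (T-924, Orova, 2,918 pairs, €223,693.88):
Base rate for T-924 is 29.5%.
Duty = €223,693.88 × 29.5% = €65,989.69.
Total = €64,266.48 + €0.00 + €65,989.69 = €130,256.17.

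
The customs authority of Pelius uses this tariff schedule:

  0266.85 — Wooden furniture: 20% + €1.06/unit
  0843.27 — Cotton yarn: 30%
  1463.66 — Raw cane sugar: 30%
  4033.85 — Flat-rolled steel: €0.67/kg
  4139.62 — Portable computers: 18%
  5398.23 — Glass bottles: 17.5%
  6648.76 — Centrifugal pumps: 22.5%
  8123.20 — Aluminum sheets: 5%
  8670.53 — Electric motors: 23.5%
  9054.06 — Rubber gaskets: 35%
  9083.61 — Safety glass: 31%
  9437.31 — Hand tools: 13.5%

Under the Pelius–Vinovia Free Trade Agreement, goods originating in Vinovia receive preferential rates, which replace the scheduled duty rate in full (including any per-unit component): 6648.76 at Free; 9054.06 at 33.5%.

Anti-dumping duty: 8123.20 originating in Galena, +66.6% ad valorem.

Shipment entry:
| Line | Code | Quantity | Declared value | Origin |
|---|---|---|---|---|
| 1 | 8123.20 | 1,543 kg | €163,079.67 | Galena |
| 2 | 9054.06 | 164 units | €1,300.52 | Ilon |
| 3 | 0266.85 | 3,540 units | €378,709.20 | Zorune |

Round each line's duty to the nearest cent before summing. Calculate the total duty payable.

Line 1 (8123.20, Galena, 1,543 kg, €163,079.67):
Base rate for 8123.20 is 5%.
Additional duty on 8123.20 from Galena: +66.6%. Applied ad valorem rate: 5% + 66.6% = 71.6%.
Duty = €163,079.67 × 71.6% = €116,765.04.
Line 2 (9054.06, Ilon, 164 units, €1,300.52):
Base rate for 9054.06 is 35%.
9054.06 has an FTA preferential rate, but origin Ilon is not Vinovia; base rate stands.
Duty = €1,300.52 × 35% = €455.18.
Line 3 (0266.85, Zorune, 3,540 units, €378,709.20):
Base rate for 0266.85 is 20% + €1.06/unit.
Duty = €378,709.20 × 20% + 3,540 × €1.06 = €79,494.24.
Total = €116,765.04 + €455.18 + €79,494.24 = €196,714.46.

€196,714.46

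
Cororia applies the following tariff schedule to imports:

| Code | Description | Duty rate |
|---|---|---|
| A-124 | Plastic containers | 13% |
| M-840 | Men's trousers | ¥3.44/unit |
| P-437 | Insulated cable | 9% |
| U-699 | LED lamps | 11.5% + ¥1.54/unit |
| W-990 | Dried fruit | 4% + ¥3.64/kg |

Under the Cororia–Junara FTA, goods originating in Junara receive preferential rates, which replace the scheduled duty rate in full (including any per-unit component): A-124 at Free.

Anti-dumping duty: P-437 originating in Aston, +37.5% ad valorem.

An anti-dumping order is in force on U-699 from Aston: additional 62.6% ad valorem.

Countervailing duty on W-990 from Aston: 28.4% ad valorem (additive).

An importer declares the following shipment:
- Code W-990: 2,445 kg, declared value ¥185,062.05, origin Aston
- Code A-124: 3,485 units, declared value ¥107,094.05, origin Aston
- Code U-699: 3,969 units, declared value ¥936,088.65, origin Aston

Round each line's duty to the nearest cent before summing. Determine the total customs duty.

Line 1 (W-990, Aston, 2,445 kg, ¥185,062.05):
Base rate for W-990 is 4% + ¥3.64/kg.
Additional duty on W-990 from Aston: +28.4%. Applied ad valorem rate: 4% + 28.4% = 32.4%.
Duty = ¥185,062.05 × 32.4% + 2,445 × ¥3.64 = ¥68,859.90.
Line 2 (A-124, Aston, 3,485 units, ¥107,094.05):
Base rate for A-124 is 13%.
A-124 has an FTA preferential rate, but origin Aston is not Junara; base rate stands.
Duty = ¥107,094.05 × 13% = ¥13,922.23.
Line 3 (U-699, Aston, 3,969 units, ¥936,088.65):
Base rate for U-699 is 11.5% + ¥1.54/unit.
Additional duty on U-699 from Aston: +62.6%. Applied ad valorem rate: 11.5% + 62.6% = 74.1%.
Duty = ¥936,088.65 × 74.1% + 3,969 × ¥1.54 = ¥699,753.95.
Total = ¥68,859.90 + ¥13,922.23 + ¥699,753.95 = ¥782,536.08.

¥782,536.08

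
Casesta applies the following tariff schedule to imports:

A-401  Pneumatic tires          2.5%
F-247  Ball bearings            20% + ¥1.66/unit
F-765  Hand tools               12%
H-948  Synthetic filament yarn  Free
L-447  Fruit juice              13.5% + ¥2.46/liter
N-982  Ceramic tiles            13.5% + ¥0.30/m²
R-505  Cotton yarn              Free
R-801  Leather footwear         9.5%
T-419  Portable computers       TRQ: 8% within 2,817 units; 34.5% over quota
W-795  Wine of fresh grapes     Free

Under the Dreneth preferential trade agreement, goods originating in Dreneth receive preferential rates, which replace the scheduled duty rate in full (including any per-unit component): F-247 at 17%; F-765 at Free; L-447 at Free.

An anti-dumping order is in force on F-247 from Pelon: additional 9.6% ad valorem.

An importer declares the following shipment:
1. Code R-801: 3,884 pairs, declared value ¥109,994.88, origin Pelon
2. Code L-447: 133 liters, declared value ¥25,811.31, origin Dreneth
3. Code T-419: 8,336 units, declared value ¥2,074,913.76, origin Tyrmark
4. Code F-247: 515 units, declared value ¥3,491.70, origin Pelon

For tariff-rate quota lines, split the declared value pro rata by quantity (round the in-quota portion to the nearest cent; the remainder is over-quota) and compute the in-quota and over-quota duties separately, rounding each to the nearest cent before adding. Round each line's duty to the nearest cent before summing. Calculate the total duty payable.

Line 1 (R-801, Pelon, 3,884 pairs, ¥109,994.88):
Base rate for R-801 is 9.5%.
Duty = ¥109,994.88 × 9.5% = ¥10,449.51.
Line 2 (L-447, Dreneth, 133 liters, ¥25,811.31):
Base rate for L-447 is 13.5% + ¥2.46/liter.
Origin Dreneth qualifies under the Casesta–Dreneth agreement and L-447 is covered: preferential rate Free applies instead.
Duty = ¥25,811.31 × 0% = ¥0.00.
Line 3 (T-419, Tyrmark, 8,336 units, ¥2,074,913.76):
Code T-419 is under a tariff-rate quota (threshold 2,817 units). In-quota: 2,817 units at 8%; over-quota: 5,519 units at 34.5%.
Pro-rata value split: in-quota = ¥2,074,913.76 × 2,817/8,336 = ¥701,179.47; over-quota = ¥2,074,913.76 − ¥701,179.47 = ¥1,373,734.29.
In-quota duty = ¥701,179.47 × 8% = ¥56,094.36. Over-quota duty = ¥1,373,734.29 × 34.5% = ¥473,938.33.
Line duty = ¥56,094.36 + ¥473,938.33 = ¥530,032.69.
Line 4 (F-247, Pelon, 515 units, ¥3,491.70):
Base rate for F-247 is 20% + ¥1.66/unit.
F-247 has an FTA preferential rate, but origin Pelon is not Dreneth; base rate stands.
Additional duty on F-247 from Pelon: +9.6%. Applied ad valorem rate: 20% + 9.6% = 29.6%.
Duty = ¥3,491.70 × 29.6% + 515 × ¥1.66 = ¥1,888.44.
Total = ¥10,449.51 + ¥0.00 + ¥530,032.69 + ¥1,888.44 = ¥542,370.64.

¥542,370.64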